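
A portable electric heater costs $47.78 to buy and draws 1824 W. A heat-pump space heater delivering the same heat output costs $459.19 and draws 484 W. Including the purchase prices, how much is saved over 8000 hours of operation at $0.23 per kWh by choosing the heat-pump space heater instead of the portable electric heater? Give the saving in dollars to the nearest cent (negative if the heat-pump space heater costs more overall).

$2054.19

portable electric heater: $47.78 + (1824/1000) kW × 8000 h × $0.23 = $47.78 + $3356.16 = $3403.94
heat-pump space heater: $459.19 + (484/1000) kW × 8000 h × $0.23 = $459.19 + $890.56 = $1349.75
Saving = $3403.94 − $1349.75 = $2054.19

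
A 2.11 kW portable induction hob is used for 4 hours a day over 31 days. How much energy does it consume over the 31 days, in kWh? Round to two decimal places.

Runtime = 4 h/day × 31 days = 124 h
Energy = 2.11 kW × 124 h = 261.64 kWh

261.64 kWh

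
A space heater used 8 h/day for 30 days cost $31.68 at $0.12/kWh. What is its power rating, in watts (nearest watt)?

Energy = $31.68 ÷ $0.12/kWh = 264 kWh
Runtime = 8 h/day × 30 days = 240 h
Power = 264 kWh ÷ 240 h = 1.1 kW = 1100 W

1100 W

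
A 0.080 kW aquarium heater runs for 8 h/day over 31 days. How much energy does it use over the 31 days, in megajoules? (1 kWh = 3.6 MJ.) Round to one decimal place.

Runtime = 8 h/day × 31 days = 248 h
Energy = 0.08 kW × 248 h = 19.84 kWh
= 19.84 × 3.6 MJ = 71.4 MJ

71.4 MJ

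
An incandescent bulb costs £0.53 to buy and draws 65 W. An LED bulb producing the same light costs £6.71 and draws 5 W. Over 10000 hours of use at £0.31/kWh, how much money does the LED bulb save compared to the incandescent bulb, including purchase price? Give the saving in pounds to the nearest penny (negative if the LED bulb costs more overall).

incandescent bulb: £0.53 + (65/1000) kW × 10000 h × £0.31 = £0.53 + £201.5 = £202.03
LED bulb: £6.71 + (5/1000) kW × 10000 h × £0.31 = £6.71 + £15.5 = £22.21
Saving = £202.03 − £22.21 = £179.82

£179.82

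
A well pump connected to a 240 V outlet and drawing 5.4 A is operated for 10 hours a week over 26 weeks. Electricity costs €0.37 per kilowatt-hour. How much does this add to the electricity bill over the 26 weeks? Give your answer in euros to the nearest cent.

€124.68

Power = 5.4 A × 240 V = 1296 W = 1.296 kW
Runtime = 10 h/week × 26 weeks = 260 h
Energy = 1.296 kW × 260 h = 336.96 kWh
Cost = 336.96 kWh × €0.37/kWh = €124.68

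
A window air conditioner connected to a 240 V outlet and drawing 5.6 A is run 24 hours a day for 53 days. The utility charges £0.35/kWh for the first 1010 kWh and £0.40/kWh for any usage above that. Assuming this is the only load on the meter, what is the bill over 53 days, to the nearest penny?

£633.33

Power = 5.6 A × 240 V = 1344 W = 1.344 kW
Runtime = 24 h × 53 = 1272 h
Energy = 1.344 kW × 1272 h = 1709.568 kWh
Tier 1 (0–1010 kWh): 1010 × £0.35 = £353.5
Above 1010 kWh: 699.568 × £0.40 = £279.8272
Bill = £633.33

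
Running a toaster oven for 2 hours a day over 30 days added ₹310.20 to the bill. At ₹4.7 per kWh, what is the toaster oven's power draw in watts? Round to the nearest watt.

Energy = ₹310.20 ÷ ₹4.7/kWh = 66 kWh
Runtime = 2 h/day × 30 days = 60 h
Power = 66 kWh ÷ 60 h = 1.1 kW = 1100 W

1100 W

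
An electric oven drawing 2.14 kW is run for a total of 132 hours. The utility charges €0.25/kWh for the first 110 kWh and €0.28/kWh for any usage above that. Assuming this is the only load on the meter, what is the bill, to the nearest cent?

€75.79

Energy = 2.14 kW × 132 h = 282.48 kWh
Tier 1 (0–110 kWh): 110 × €0.25 = €27.5
Above 110 kWh: 172.48 × €0.28 = €48.2944
Bill = €75.79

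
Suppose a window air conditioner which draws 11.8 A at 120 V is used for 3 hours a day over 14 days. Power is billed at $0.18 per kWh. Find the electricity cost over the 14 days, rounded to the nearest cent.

$10.70

Power = 11.8 A × 120 V = 1416 W = 1.416 kW
Runtime = 3 h/day × 14 days = 42 h
Energy = 1.416 kW × 42 h = 59.472 kWh
Cost = 59.472 kWh × $0.18/kWh = $10.70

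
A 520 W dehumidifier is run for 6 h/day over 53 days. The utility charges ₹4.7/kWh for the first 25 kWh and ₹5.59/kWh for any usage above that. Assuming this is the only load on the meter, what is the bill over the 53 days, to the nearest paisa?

₹902.11

Runtime = 6 h/day × 53 days = 318 h
Energy = 0.52 kW × 318 h = 165.36 kWh
Tier 1 (0–25 kWh): 25 × ₹4.7 = ₹117.5
Above 25 kWh: 140.36 × ₹5.59 = ₹784.6124
Bill = ₹902.11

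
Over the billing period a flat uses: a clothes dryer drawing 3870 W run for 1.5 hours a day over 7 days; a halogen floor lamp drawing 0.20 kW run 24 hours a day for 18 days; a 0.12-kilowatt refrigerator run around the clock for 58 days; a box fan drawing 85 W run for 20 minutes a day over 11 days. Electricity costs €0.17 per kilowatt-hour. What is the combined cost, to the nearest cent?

clothes dryer: Runtime = 1.5 h/day × 7 days = 10.5 h
clothes dryer: 3.87 kW × 10.5 h = 40.635 kWh
halogen floor lamp: Runtime = 24 h × 18 = 432 h
halogen floor lamp: 0.2 kW × 432 h = 86.4 kWh
refrigerator: Runtime = 24 h × 58 = 1392 h
refrigerator: 0.12 kW × 1392 h = 167.04 kWh
box fan: Runtime = 20 min × 11 = 220 min = 3.666666… h
box fan: 0.085 kW × 3.666666… h = 0.311666… kWh
Total energy = 294.386666… kWh
Cost = 294.386666… × €0.17 = €50.05

€50.05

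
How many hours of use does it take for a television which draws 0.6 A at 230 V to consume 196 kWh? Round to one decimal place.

1420.3 h

Power = 0.6 A × 230 V = 138 W = 0.138 kW
Hours = 196 kWh ÷ 0.138 kW = 1420.3 h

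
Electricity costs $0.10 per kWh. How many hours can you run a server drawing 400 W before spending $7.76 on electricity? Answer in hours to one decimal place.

194.0 h

Energy available = $7.76 ÷ $0.10/kWh = 77.6 kWh
Hours = 77.6 kWh ÷ 0.4 kW = 194.0 h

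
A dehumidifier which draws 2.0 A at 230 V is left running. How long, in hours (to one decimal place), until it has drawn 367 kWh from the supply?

Power = 2.0 A × 230 V = 460 W = 0.46 kW
Hours = 367 kWh ÷ 0.46 kW = 797.8 h

797.8 h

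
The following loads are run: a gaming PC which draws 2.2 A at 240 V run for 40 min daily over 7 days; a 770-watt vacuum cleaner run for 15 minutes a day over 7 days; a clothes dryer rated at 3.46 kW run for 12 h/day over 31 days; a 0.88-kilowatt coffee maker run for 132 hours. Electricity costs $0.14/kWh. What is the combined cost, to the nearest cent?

$196.99

gaming PC: Power = 2.2 A × 240 V = 528 W = 0.528 kW
gaming PC: Runtime = 40 min × 7 = 280 min = 4.666666… h
gaming PC: 0.528 kW × 4.666666… h = 2.464 kWh
vacuum cleaner: Runtime = 15 min × 7 = 105 min = 1.75 h
vacuum cleaner: 0.77 kW × 1.75 h = 1.3475 kWh
clothes dryer: Runtime = 12 h/day × 31 days = 372 h
clothes dryer: 3.46 kW × 372 h = 1287.12 kWh
coffee maker: 0.88 kW × 132 h = 116.16 kWh
Total energy = 1407.0915 kWh
Cost = 1407.0915 × $0.14 = $196.99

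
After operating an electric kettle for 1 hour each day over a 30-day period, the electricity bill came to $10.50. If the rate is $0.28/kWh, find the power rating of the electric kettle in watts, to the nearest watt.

1250 W

Energy = $10.50 ÷ $0.28/kWh = 37.5 kWh
Runtime = 1 h/day × 30 days = 30 h
Power = 37.5 kWh ÷ 30 h = 1.25 kW = 1250 W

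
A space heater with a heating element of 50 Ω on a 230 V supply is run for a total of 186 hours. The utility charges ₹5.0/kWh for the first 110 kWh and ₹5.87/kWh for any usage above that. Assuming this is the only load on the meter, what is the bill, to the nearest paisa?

Power = V²/R = 230²/50 = 1058 W = 1.058 kW
Energy = 1.058 kW × 186 h = 196.788 kWh
Tier 1 (0–110 kWh): 110 × ₹5.0 = ₹550
Above 110 kWh: 86.788 × ₹5.87 = ₹509.44556
Bill = ₹1059.45

₹1059.45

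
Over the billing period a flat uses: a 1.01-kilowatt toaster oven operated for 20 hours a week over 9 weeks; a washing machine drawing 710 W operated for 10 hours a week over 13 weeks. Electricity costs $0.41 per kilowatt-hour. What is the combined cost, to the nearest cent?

toaster oven: Runtime = 20 h/week × 9 weeks = 180 h
toaster oven: 1.01 kW × 180 h = 181.8 kWh
washing machine: Runtime = 10 h/week × 13 weeks = 130 h
washing machine: 0.71 kW × 130 h = 92.3 kWh
Total energy = 274.1 kWh
Cost = 274.1 × $0.41 = $112.38

$112.38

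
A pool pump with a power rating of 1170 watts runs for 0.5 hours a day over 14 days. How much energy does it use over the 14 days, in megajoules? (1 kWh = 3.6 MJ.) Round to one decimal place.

29.5 MJ

Runtime = 0.5 h/day × 14 days = 7 h
Energy = 1.17 kW × 7 h = 8.19 kWh
= 8.19 × 3.6 MJ = 29.5 MJ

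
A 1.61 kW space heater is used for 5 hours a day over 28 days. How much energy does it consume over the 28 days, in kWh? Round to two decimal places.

Runtime = 5 h/day × 28 days = 140 h
Energy = 1.61 kW × 140 h = 225.4 kWh

225.40 kWh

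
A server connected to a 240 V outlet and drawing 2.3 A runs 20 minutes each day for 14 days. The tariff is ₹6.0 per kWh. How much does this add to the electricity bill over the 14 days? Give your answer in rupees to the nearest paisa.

Power = 2.3 A × 240 V = 552 W = 0.552 kW
Runtime = 20 min × 14 = 280 min = 4.666666… h
Energy = 0.552 kW × 4.666666… h = 2.576 kWh
Cost = 2.576 kWh × ₹6.0/kWh = ₹15.46

₹15.46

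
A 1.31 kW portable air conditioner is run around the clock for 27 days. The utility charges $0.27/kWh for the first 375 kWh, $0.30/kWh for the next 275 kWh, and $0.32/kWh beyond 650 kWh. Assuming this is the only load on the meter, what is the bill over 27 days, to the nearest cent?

$247.39

Runtime = 24 h × 27 = 648 h
Energy = 1.31 kW × 648 h = 848.88 kWh
Tier 1 (0–375 kWh): 375 × $0.27 = $101.25
Tier 2 (375–650 kWh): 275 × $0.30 = $82.5
Above 650 kWh: 198.88 × $0.32 = $63.6416
Bill = $247.39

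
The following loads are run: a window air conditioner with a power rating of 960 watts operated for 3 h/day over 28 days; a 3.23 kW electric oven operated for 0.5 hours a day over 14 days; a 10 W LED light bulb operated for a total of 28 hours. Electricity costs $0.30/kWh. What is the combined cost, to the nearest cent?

$31.06

window air conditioner: Runtime = 3 h/day × 28 days = 84 h
window air conditioner: 0.96 kW × 84 h = 80.64 kWh
electric oven: Runtime = 0.5 h/day × 14 days = 7 h
electric oven: 3.23 kW × 7 h = 22.61 kWh
LED light bulb: 0.01 kW × 28 h = 0.28 kWh
Total energy = 103.53 kWh
Cost = 103.53 × $0.30 = $31.06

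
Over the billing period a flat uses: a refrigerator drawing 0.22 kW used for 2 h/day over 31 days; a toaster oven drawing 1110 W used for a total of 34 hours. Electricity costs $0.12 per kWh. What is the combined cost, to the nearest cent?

$6.17

refrigerator: Runtime = 2 h/day × 31 days = 62 h
refrigerator: 0.22 kW × 62 h = 13.64 kWh
toaster oven: 1.11 kW × 34 h = 37.74 kWh
Total energy = 51.38 kWh
Cost = 51.38 × $0.12 = $6.17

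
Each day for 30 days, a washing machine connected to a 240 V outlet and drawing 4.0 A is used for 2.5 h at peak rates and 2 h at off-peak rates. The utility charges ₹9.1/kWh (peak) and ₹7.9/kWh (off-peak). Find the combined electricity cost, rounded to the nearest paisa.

₹1110.24

Power = 4.0 A × 240 V = 960 W = 0.96 kW
Peak energy = 0.96 kW × 2.5 h × 30 = 72 kWh
Off-peak energy = 0.96 kW × 2 h × 30 = 57.6 kWh
Cost = 72 × ₹9.1 + 57.6 × ₹7.9 = ₹655.2 + ₹455.04 = ₹1110.24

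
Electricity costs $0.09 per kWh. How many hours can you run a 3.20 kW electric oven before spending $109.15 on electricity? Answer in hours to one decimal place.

379.0 h

Energy available = $109.15 ÷ $0.09/kWh = 1212.7778 kWh
Hours = 1212.7778 kWh ÷ 3.2 kW = 379.0 h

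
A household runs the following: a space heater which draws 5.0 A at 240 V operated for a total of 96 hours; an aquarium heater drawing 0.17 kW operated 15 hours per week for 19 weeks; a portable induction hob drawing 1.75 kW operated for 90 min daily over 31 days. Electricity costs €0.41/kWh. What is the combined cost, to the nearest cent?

space heater: Power = 5.0 A × 240 V = 1200 W = 1.2 kW
space heater: 1.2 kW × 96 h = 115.2 kWh
aquarium heater: Runtime = 15 h/week × 19 weeks = 285 h
aquarium heater: 0.17 kW × 285 h = 48.45 kWh
portable induction hob: Runtime = 90 min × 31 = 2790 min = 46.5 h
portable induction hob: 1.75 kW × 46.5 h = 81.375 kWh
Total energy = 245.025 kWh
Cost = 245.025 × €0.41 = €100.46

€100.46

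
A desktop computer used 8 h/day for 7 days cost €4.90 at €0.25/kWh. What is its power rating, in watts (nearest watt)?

350 W

Energy = €4.90 ÷ €0.25/kWh = 19.6 kWh
Runtime = 8 h/day × 7 days = 56 h
Power = 19.6 kWh ÷ 56 h = 0.35 kW = 350 W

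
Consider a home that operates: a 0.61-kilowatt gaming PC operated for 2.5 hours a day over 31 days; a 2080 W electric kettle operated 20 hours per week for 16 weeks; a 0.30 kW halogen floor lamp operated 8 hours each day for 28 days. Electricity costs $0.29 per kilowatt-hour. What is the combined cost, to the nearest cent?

gaming PC: Runtime = 2.5 h/day × 31 days = 77.5 h
gaming PC: 0.61 kW × 77.5 h = 47.275 kWh
electric kettle: Runtime = 20 h/week × 16 weeks = 320 h
electric kettle: 2.08 kW × 320 h = 665.6 kWh
halogen floor lamp: Runtime = 8 h/day × 28 days = 224 h
halogen floor lamp: 0.3 kW × 224 h = 67.2 kWh
Total energy = 780.075 kWh
Cost = 780.075 × $0.29 = $226.22

$226.22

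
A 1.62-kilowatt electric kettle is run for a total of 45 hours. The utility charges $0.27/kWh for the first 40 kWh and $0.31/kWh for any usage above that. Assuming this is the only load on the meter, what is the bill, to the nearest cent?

$21.00

Energy = 1.62 kW × 45 h = 72.9 kWh
Tier 1 (0–40 kWh): 40 × $0.27 = $10.8
Above 40 kWh: 32.9 × $0.31 = $10.199
Bill = $21.00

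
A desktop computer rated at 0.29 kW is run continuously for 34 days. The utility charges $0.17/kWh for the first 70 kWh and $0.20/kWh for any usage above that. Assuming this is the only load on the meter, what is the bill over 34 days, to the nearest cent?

$45.23

Runtime = 24 h × 34 = 816 h
Energy = 0.29 kW × 816 h = 236.64 kWh
Tier 1 (0–70 kWh): 70 × $0.17 = $11.9
Above 70 kWh: 166.64 × $0.20 = $33.328
Bill = $45.23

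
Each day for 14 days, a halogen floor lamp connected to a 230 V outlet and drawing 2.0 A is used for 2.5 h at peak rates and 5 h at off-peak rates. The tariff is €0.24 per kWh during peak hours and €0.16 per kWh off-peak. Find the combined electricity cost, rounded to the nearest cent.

€9.02

Power = 2.0 A × 230 V = 460 W = 0.46 kW
Peak energy = 0.46 kW × 2.5 h × 14 = 16.1 kWh
Off-peak energy = 0.46 kW × 5 h × 14 = 32.2 kWh
Cost = 16.1 × €0.24 + 32.2 × €0.16 = €3.864 + €5.152 = €9.02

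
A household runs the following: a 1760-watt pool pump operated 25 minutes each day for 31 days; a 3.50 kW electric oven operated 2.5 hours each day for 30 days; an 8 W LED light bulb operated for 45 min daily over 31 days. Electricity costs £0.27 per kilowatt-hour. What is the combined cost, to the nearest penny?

pool pump: Runtime = 25 min × 31 = 775 min = 12.916666… h
pool pump: 1.76 kW × 12.916666… h = 22.733333… kWh
electric oven: Runtime = 2.5 h/day × 30 days = 75 h
electric oven: 3.5 kW × 75 h = 262.5 kWh
LED light bulb: Runtime = 45 min × 31 = 1395 min = 23.25 h
LED light bulb: 0.008 kW × 23.25 h = 0.186 kWh
Total energy = 285.419333… kWh
Cost = 285.419333… × £0.27 = £77.06

£77.06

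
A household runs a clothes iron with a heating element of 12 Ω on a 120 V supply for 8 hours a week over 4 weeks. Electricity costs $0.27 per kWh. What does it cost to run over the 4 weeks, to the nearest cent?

Power = V²/R = 120²/12 = 1200 W = 1.2 kW
Runtime = 8 h/week × 4 weeks = 32 h
Energy = 1.2 kW × 32 h = 38.4 kWh
Cost = 38.4 kWh × $0.27/kWh = $10.37

$10.37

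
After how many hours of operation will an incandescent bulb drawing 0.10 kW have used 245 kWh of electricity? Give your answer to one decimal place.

2450.0 h

Hours = 245 kWh ÷ 0.1 kW = 2450.0 h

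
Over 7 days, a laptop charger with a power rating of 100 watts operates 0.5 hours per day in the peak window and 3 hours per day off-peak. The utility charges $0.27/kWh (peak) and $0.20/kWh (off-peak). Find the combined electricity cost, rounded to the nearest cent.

$0.51

Peak energy = 0.1 kW × 0.5 h × 7 = 0.35 kWh
Off-peak energy = 0.1 kW × 3 h × 7 = 2.1 kWh
Cost = 0.35 × $0.27 + 2.1 × $0.20 = $0.0945 + $0.42 = $0.51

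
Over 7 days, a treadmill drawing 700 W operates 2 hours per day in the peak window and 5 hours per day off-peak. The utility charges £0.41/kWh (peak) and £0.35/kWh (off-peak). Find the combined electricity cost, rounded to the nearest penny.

Peak energy = 0.7 kW × 2 h × 7 = 9.8 kWh
Off-peak energy = 0.7 kW × 5 h × 7 = 24.5 kWh
Cost = 9.8 × £0.41 + 24.5 × £0.35 = £4.018 + £8.575 = £12.59

£12.59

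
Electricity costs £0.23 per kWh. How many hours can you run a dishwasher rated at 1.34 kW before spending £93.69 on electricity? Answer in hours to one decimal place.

Energy available = £93.69 ÷ £0.23/kWh = 407.3478 kWh
Hours = 407.3478 kWh ÷ 1.34 kW = 304.0 h

304.0 h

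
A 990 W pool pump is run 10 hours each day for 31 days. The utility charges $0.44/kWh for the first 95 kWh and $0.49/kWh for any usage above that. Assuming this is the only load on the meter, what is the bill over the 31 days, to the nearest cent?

$145.63

Runtime = 10 h/day × 31 days = 310 h
Energy = 0.99 kW × 310 h = 306.9 kWh
Tier 1 (0–95 kWh): 95 × $0.44 = $41.8
Above 95 kWh: 211.9 × $0.49 = $103.831
Bill = $145.63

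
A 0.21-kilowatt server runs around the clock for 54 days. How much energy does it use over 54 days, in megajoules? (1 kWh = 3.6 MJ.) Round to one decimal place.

Runtime = 24 h × 54 = 1296 h
Energy = 0.21 kW × 1296 h = 272.16 kWh
= 272.16 × 3.6 MJ = 979.8 MJ

979.8 MJ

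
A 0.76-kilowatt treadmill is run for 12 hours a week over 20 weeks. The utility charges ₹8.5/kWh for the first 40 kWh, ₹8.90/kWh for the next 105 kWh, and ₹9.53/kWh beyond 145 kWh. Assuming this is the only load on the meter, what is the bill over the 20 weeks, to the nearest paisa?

Runtime = 12 h/week × 20 weeks = 240 h
Energy = 0.76 kW × 240 h = 182.4 kWh
Tier 1 (0–40 kWh): 40 × ₹8.5 = ₹340
Tier 2 (40–145 kWh): 105 × ₹8.90 = ₹934.5
Above 145 kWh: 37.4 × ₹9.53 = ₹356.422
Bill = ₹1630.92

₹1630.92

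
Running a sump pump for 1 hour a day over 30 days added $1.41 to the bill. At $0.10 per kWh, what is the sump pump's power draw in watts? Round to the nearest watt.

470 W

Energy = $1.41 ÷ $0.10/kWh = 14.1 kWh
Runtime = 1 h/day × 30 days = 30 h
Power = 14.1 kWh ÷ 30 h = 0.47 kW = 470 W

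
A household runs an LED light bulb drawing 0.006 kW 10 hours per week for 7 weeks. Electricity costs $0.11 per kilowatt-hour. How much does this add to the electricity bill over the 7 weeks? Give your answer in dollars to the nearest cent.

$0.05

Runtime = 10 h/week × 7 weeks = 70 h
Energy = 0.006 kW × 70 h = 0.42 kWh
Cost = 0.42 kWh × $0.11/kWh = $0.05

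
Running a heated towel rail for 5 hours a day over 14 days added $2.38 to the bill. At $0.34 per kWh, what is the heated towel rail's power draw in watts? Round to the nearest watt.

100 W

Energy = $2.38 ÷ $0.34/kWh = 7 kWh
Runtime = 5 h/day × 14 days = 70 h
Power = 7 kWh ÷ 70 h = 0.1 kW = 100 W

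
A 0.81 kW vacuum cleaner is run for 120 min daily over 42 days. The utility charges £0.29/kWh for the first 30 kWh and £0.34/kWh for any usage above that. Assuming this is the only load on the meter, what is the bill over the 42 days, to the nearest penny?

£21.63

Runtime = 120 min × 42 = 5040 min = 84 h
Energy = 0.81 kW × 84 h = 68.04 kWh
Tier 1 (0–30 kWh): 30 × £0.29 = £8.7
Above 30 kWh: 38.04 × £0.34 = £12.9336
Bill = £21.63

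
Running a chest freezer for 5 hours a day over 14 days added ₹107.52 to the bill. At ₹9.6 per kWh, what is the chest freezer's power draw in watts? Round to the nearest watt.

160 W

Energy = ₹107.52 ÷ ₹9.6/kWh = 11.2 kWh
Runtime = 5 h/day × 14 days = 70 h
Power = 11.2 kWh ÷ 70 h = 0.16 kW = 160 W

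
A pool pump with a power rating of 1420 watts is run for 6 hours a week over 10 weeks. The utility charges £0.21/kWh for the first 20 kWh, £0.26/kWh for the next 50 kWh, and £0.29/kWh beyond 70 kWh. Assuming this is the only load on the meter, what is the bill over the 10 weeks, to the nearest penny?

£21.61

Runtime = 6 h/week × 10 weeks = 60 h
Energy = 1.42 kW × 60 h = 85.2 kWh
Tier 1 (0–20 kWh): 20 × £0.21 = £4.2
Tier 2 (20–70 kWh): 50 × £0.26 = £13
Above 70 kWh: 15.2 × £0.29 = £4.408
Bill = £21.61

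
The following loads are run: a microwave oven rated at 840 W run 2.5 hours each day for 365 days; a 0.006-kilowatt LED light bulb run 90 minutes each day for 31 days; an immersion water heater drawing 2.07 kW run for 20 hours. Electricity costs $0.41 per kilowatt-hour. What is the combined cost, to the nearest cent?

$331.35

microwave oven: Runtime = 2.5 h/day × 365 days = 912.5 h
microwave oven: 0.84 kW × 912.5 h = 766.5 kWh
LED light bulb: Runtime = 90 min × 31 = 2790 min = 46.5 h
LED light bulb: 0.006 kW × 46.5 h = 0.279 kWh
immersion water heater: 2.07 kW × 20 h = 41.4 kWh
Total energy = 808.179 kWh
Cost = 808.179 × $0.41 = $331.35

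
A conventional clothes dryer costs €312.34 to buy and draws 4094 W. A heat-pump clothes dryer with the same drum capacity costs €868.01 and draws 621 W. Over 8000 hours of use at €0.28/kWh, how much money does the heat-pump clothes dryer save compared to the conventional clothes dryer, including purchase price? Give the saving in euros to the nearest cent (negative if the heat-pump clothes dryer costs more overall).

€7223.85

conventional clothes dryer: €312.34 + (4094/1000) kW × 8000 h × €0.28 = €312.34 + €9170.56 = €9482.9
heat-pump clothes dryer: €868.01 + (621/1000) kW × 8000 h × €0.28 = €868.01 + €1391.04 = €2259.05
Saving = €9482.9 − €2259.05 = €7223.85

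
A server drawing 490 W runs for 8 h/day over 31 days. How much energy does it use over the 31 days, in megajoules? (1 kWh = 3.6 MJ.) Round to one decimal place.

437.5 MJ

Runtime = 8 h/day × 31 days = 248 h
Energy = 0.49 kW × 248 h = 121.52 kWh
= 121.52 × 3.6 MJ = 437.5 MJ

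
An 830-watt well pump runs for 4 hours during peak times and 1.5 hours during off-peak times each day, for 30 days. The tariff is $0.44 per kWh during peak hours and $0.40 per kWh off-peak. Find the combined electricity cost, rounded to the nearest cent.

Peak energy = 0.83 kW × 4 h × 30 = 99.6 kWh
Off-peak energy = 0.83 kW × 1.5 h × 30 = 37.35 kWh
Cost = 99.6 × $0.44 + 37.35 × $0.40 = $43.824 + $14.94 = $58.76

$58.76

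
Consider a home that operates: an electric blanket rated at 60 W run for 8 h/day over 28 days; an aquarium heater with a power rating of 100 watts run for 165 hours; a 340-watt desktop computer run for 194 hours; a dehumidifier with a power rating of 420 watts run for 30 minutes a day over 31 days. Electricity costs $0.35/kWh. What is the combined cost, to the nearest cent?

$35.84

electric blanket: Runtime = 8 h/day × 28 days = 224 h
electric blanket: 0.06 kW × 224 h = 13.44 kWh
aquarium heater: 0.1 kW × 165 h = 16.5 kWh
desktop computer: 0.34 kW × 194 h = 65.96 kWh
dehumidifier: Runtime = 30 min × 31 = 930 min = 15.5 h
dehumidifier: 0.42 kW × 15.5 h = 6.51 kWh
Total energy = 102.41 kWh
Cost = 102.41 × $0.35 = $35.84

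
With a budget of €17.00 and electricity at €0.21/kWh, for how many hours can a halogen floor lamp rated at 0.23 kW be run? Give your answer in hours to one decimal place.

Energy available = €17.00 ÷ €0.21/kWh = 80.9524 kWh
Hours = 80.9524 kWh ÷ 0.23 kW = 352.0 h

352.0 h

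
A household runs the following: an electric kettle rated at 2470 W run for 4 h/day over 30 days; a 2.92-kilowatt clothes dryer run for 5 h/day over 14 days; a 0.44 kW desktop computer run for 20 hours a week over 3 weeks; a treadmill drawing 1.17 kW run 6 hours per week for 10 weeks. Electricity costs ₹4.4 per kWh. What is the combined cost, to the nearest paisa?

electric kettle: Runtime = 4 h/day × 30 days = 120 h
electric kettle: 2.47 kW × 120 h = 296.4 kWh
clothes dryer: Runtime = 5 h/day × 14 days = 70 h
clothes dryer: 2.92 kW × 70 h = 204.4 kWh
desktop computer: Runtime = 20 h/week × 3 weeks = 60 h
desktop computer: 0.44 kW × 60 h = 26.4 kWh
treadmill: Runtime = 6 h/week × 10 weeks = 60 h
treadmill: 1.17 kW × 60 h = 70.2 kWh
Total energy = 597.4 kWh
Cost = 597.4 × ₹4.4 = ₹2628.56

₹2628.56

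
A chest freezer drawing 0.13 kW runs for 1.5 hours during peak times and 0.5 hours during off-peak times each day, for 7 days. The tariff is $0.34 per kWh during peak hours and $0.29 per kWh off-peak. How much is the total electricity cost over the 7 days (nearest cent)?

$0.60

Peak energy = 0.13 kW × 1.5 h × 7 = 1.365 kWh
Off-peak energy = 0.13 kW × 0.5 h × 7 = 0.455 kWh
Cost = 1.365 × $0.34 + 0.455 × $0.29 = $0.4641 + $0.13195 = $0.60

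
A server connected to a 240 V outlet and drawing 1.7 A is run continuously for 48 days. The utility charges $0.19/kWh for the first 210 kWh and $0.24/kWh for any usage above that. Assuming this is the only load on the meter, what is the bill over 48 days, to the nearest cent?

Power = 1.7 A × 240 V = 408 W = 0.408 kW
Runtime = 24 h × 48 = 1152 h
Energy = 0.408 kW × 1152 h = 470.016 kWh
Tier 1 (0–210 kWh): 210 × $0.19 = $39.9
Above 210 kWh: 260.016 × $0.24 = $62.40384
Bill = $102.30

$102.30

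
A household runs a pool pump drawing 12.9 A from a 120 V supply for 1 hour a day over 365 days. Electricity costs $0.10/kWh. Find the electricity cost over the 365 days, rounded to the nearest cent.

Power = 12.9 A × 120 V = 1548 W = 1.548 kW
Runtime = 1 h/day × 365 days = 365 h
Energy = 1.548 kW × 365 h = 565.02 kWh
Cost = 565.02 kWh × $0.10/kWh = $56.50

$56.50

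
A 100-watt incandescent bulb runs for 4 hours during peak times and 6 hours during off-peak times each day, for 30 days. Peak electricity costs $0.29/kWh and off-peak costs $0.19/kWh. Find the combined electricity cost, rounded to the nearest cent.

Peak energy = 0.1 kW × 4 h × 30 = 12 kWh
Off-peak energy = 0.1 kW × 6 h × 30 = 18 kWh
Cost = 12 × $0.29 + 18 × $0.19 = $3.48 + $3.42 = $6.90

$6.90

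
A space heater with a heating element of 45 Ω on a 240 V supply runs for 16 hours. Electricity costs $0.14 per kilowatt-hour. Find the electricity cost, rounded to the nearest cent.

$2.87

Power = V²/R = 240²/45 = 1280 W = 1.28 kW
Energy = 1.28 kW × 16 h = 20.48 kWh
Cost = 20.48 kWh × $0.14/kWh = $2.87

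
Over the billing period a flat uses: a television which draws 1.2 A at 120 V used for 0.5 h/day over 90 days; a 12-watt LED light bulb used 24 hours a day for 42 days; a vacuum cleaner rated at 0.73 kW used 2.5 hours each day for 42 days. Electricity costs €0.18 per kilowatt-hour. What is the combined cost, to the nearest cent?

television: Power = 1.2 A × 120 V = 144 W = 0.144 kW
television: Runtime = 0.5 h/day × 90 days = 45 h
television: 0.144 kW × 45 h = 6.48 kWh
LED light bulb: Runtime = 24 h × 42 = 1008 h
LED light bulb: 0.012 kW × 1008 h = 12.096 kWh
vacuum cleaner: Runtime = 2.5 h/day × 42 days = 105 h
vacuum cleaner: 0.73 kW × 105 h = 76.65 kWh
Total energy = 95.226 kWh
Cost = 95.226 × €0.18 = €17.14

€17.14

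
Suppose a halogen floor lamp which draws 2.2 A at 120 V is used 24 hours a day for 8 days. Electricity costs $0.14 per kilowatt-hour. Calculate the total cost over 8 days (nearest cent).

Power = 2.2 A × 120 V = 264 W = 0.264 kW
Runtime = 24 h × 8 = 192 h
Energy = 0.264 kW × 192 h = 50.688 kWh
Cost = 50.688 kWh × $0.14/kWh = $7.10

$7.10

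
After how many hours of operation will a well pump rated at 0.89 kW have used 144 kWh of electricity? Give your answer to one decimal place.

Hours = 144 kWh ÷ 0.89 kW = 161.8 h

161.8 h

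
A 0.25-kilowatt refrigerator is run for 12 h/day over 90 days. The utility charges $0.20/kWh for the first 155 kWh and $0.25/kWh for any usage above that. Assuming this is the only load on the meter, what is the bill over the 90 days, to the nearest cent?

$59.75

Runtime = 12 h/day × 90 days = 1080 h
Energy = 0.25 kW × 1080 h = 270 kWh
Tier 1 (0–155 kWh): 155 × $0.20 = $31
Above 155 kWh: 115 × $0.25 = $28.75
Bill = $59.75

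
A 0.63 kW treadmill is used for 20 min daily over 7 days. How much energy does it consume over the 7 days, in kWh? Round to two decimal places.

1.47 kWh

Runtime = 20 min × 7 = 140 min = 2.333333… h
Energy = 0.63 kW × 2.333333… h = 1.47 kWh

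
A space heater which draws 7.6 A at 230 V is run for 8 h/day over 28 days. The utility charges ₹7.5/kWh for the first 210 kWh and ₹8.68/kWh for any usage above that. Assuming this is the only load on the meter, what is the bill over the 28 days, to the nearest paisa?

Power = 7.6 A × 230 V = 1748 W = 1.748 kW
Runtime = 8 h/day × 28 days = 224 h
Energy = 1.748 kW × 224 h = 391.552 kWh
Tier 1 (0–210 kWh): 210 × ₹7.5 = ₹1575
Above 210 kWh: 181.552 × ₹8.68 = ₹1575.87136
Bill = ₹3150.87

₹3150.87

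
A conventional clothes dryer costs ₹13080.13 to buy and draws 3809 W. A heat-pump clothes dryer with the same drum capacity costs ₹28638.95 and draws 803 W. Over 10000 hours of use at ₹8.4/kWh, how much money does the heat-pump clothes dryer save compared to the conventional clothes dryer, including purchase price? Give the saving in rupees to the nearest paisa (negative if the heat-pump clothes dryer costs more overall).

₹236945.18

conventional clothes dryer: ₹13080.13 + (3809/1000) kW × 10000 h × ₹8.4 = ₹13080.13 + ₹319956 = ₹333036.13
heat-pump clothes dryer: ₹28638.95 + (803/1000) kW × 10000 h × ₹8.4 = ₹28638.95 + ₹67452 = ₹96090.95
Saving = ₹333036.13 − ₹96090.95 = ₹236945.18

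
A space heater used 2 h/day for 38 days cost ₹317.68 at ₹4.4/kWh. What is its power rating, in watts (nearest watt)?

Energy = ₹317.68 ÷ ₹4.4/kWh = 72.2 kWh
Runtime = 2 h/day × 38 days = 76 h
Power = 72.2 kWh ÷ 76 h = 0.95 kW = 950 W

950 W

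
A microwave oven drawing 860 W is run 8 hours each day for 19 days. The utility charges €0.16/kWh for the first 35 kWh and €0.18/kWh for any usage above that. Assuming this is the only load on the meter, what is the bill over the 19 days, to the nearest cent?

Runtime = 8 h/day × 19 days = 152 h
Energy = 0.86 kW × 152 h = 130.72 kWh
Tier 1 (0–35 kWh): 35 × €0.16 = €5.6
Above 35 kWh: 95.72 × €0.18 = €17.2296
Bill = €22.83

€22.83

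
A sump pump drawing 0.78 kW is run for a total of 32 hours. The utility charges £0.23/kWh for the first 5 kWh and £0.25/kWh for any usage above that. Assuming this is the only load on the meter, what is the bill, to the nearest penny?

Energy = 0.78 kW × 32 h = 24.96 kWh
Tier 1 (0–5 kWh): 5 × £0.23 = £1.15
Above 5 kWh: 19.96 × £0.25 = £4.99
Bill = £6.14

£6.14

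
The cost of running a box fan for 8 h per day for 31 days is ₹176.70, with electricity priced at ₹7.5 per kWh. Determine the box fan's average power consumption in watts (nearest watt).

95 W

Energy = ₹176.70 ÷ ₹7.5/kWh = 23.56 kWh
Runtime = 8 h/day × 31 days = 248 h
Power = 23.56 kWh ÷ 248 h = 0.095 kW = 95 W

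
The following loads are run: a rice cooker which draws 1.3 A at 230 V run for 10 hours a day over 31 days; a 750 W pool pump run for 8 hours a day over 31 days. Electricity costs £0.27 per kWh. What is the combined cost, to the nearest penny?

£75.25

rice cooker: Power = 1.3 A × 230 V = 299 W = 0.299 kW
rice cooker: Runtime = 10 h/day × 31 days = 310 h
rice cooker: 0.299 kW × 310 h = 92.69 kWh
pool pump: Runtime = 8 h/day × 31 days = 248 h
pool pump: 0.75 kW × 248 h = 186 kWh
Total energy = 278.69 kWh
Cost = 278.69 × £0.27 = £75.25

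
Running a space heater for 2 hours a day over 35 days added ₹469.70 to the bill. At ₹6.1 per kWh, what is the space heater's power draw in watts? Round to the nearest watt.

1100 W

Energy = ₹469.70 ÷ ₹6.1/kWh = 77 kWh
Runtime = 2 h/day × 35 days = 70 h
Power = 77 kWh ÷ 70 h = 1.1 kW = 1100 W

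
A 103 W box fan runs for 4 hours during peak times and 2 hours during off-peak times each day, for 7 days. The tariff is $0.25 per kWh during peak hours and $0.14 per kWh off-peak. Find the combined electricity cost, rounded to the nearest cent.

Peak energy = 0.103 kW × 4 h × 7 = 2.884 kWh
Off-peak energy = 0.103 kW × 2 h × 7 = 1.442 kWh
Cost = 2.884 × $0.25 + 1.442 × $0.14 = $0.721 + $0.20188 = $0.92

$0.92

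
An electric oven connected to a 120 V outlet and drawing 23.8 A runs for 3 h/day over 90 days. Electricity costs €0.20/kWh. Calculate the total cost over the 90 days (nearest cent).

Power = 23.8 A × 120 V = 2856 W = 2.856 kW
Runtime = 3 h/day × 90 days = 270 h
Energy = 2.856 kW × 270 h = 771.12 kWh
Cost = 771.12 kWh × €0.20/kWh = €154.22

€154.22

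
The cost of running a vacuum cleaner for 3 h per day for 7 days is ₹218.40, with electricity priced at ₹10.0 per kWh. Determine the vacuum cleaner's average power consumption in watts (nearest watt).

Energy = ₹218.40 ÷ ₹10.0/kWh = 21.84 kWh
Runtime = 3 h/day × 7 days = 21 h
Power = 21.84 kWh ÷ 21 h = 1.04 kW = 1040 W

1040 W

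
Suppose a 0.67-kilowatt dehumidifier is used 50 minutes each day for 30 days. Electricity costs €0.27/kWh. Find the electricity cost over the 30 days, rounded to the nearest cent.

Runtime = 50 min × 30 = 1500 min = 25 h
Energy = 0.67 kW × 25 h = 16.75 kWh
Cost = 16.75 kWh × €0.27/kWh = €4.52

€4.52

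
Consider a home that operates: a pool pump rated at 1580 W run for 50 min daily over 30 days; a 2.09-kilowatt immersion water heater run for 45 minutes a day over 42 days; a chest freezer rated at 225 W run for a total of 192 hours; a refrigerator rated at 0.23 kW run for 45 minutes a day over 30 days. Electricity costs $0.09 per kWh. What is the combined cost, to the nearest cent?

pool pump: Runtime = 50 min × 30 = 1500 min = 25 h
pool pump: 1.58 kW × 25 h = 39.5 kWh
immersion water heater: Runtime = 45 min × 42 = 1890 min = 31.5 h
immersion water heater: 2.09 kW × 31.5 h = 65.835 kWh
chest freezer: 0.225 kW × 192 h = 43.2 kWh
refrigerator: Runtime = 45 min × 30 = 1350 min = 22.5 h
refrigerator: 0.23 kW × 22.5 h = 5.175 kWh
Total energy = 153.71 kWh
Cost = 153.71 × $0.09 = $13.83

$13.83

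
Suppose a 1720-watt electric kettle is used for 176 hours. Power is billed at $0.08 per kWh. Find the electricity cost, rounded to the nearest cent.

$24.22

Energy = 1.72 kW × 176 h = 302.72 kWh
Cost = 302.72 kWh × $0.08/kWh = $24.22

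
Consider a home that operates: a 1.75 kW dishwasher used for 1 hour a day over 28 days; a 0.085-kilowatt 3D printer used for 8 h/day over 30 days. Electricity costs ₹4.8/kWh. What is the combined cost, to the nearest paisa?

dishwasher: Runtime = 1 h/day × 28 days = 28 h
dishwasher: 1.75 kW × 28 h = 49 kWh
3D printer: Runtime = 8 h/day × 30 days = 240 h
3D printer: 0.085 kW × 240 h = 20.4 kWh
Total energy = 69.4 kWh
Cost = 69.4 × ₹4.8 = ₹333.12

₹333.12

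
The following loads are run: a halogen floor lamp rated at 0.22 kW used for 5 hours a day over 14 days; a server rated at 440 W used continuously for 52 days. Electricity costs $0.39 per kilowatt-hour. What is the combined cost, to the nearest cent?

halogen floor lamp: Runtime = 5 h/day × 14 days = 70 h
halogen floor lamp: 0.22 kW × 70 h = 15.4 kWh
server: Runtime = 24 h × 52 = 1248 h
server: 0.44 kW × 1248 h = 549.12 kWh
Total energy = 564.52 kWh
Cost = 564.52 × $0.39 = $220.16

$220.16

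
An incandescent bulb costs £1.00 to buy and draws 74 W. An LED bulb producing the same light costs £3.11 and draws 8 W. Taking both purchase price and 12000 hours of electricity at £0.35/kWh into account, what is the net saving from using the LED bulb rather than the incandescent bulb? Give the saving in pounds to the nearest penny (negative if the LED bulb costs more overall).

£275.09

incandescent bulb: £1.00 + (74/1000) kW × 12000 h × £0.35 = £1.00 + £310.8 = £311.8
LED bulb: £3.11 + (8/1000) kW × 12000 h × £0.35 = £3.11 + £33.6 = £36.71
Saving = £311.8 − £36.71 = £275.09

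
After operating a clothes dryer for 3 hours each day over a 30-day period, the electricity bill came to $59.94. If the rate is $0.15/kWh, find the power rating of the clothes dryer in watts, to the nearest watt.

Energy = $59.94 ÷ $0.15/kWh = 399.6 kWh
Runtime = 3 h/day × 30 days = 90 h
Power = 399.6 kWh ÷ 90 h = 4.44 kW = 4440 W

4440 W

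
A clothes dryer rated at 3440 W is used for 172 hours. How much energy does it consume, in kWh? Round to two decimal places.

591.68 kWh

Energy = 3.44 kW × 172 h = 591.68 kWh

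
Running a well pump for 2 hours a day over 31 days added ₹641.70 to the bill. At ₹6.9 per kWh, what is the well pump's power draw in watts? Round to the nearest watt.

Energy = ₹641.70 ÷ ₹6.9/kWh = 93 kWh
Runtime = 2 h/day × 31 days = 62 h
Power = 93 kWh ÷ 62 h = 1.5 kW = 1500 W

1500 W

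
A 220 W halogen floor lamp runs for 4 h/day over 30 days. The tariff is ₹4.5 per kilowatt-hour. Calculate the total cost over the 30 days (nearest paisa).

Runtime = 4 h/day × 30 days = 120 h
Energy = 0.22 kW × 120 h = 26.4 kWh
Cost = 26.4 kWh × ₹4.5/kWh = ₹118.80

₹118.80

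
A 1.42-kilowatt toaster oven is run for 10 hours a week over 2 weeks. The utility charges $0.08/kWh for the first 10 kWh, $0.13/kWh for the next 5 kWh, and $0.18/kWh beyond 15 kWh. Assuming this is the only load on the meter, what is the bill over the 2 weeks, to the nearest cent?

$3.86

Runtime = 10 h/week × 2 weeks = 20 h
Energy = 1.42 kW × 20 h = 28.4 kWh
Tier 1 (0–10 kWh): 10 × $0.08 = $0.8
Tier 2 (10–15 kWh): 5 × $0.13 = $0.65
Above 15 kWh: 13.4 × $0.18 = $2.412
Bill = $3.86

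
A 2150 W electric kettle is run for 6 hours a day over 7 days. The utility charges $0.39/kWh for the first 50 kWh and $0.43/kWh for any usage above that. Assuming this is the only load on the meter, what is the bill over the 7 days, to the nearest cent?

$36.83

Runtime = 6 h/day × 7 days = 42 h
Energy = 2.15 kW × 42 h = 90.3 kWh
Tier 1 (0–50 kWh): 50 × $0.39 = $19.5
Above 50 kWh: 40.3 × $0.43 = $17.329
Bill = $36.83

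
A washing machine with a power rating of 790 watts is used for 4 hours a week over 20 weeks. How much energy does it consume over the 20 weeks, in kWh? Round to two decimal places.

63.20 kWh

Runtime = 4 h/week × 20 weeks = 80 h
Energy = 0.79 kW × 80 h = 63.2 kWh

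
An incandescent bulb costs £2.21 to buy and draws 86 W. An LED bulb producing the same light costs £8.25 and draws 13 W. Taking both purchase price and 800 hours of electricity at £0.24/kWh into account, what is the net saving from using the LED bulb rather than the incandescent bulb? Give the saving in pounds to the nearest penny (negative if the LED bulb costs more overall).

£7.98

incandescent bulb: £2.21 + (86/1000) kW × 800 h × £0.24 = £2.21 + £16.512 = £18.722
LED bulb: £8.25 + (13/1000) kW × 800 h × £0.24 = £8.25 + £2.496 = £10.746
Saving = £18.722 − £10.746 = £7.976 → £7.98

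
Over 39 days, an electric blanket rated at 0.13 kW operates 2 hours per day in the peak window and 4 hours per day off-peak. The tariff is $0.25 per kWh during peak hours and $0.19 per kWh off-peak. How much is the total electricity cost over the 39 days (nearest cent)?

$6.39

Peak energy = 0.13 kW × 2 h × 39 = 10.14 kWh
Off-peak energy = 0.13 kW × 4 h × 39 = 20.28 kWh
Cost = 10.14 × $0.25 + 20.28 × $0.19 = $2.535 + $3.8532 = $6.39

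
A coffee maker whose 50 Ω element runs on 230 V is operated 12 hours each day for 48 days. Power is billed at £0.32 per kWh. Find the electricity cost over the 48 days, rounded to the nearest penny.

Power = V²/R = 230²/50 = 1058 W = 1.058 kW
Runtime = 12 h/day × 48 days = 576 h
Energy = 1.058 kW × 576 h = 609.408 kWh
Cost = 609.408 kWh × £0.32/kWh = £195.01

£195.01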